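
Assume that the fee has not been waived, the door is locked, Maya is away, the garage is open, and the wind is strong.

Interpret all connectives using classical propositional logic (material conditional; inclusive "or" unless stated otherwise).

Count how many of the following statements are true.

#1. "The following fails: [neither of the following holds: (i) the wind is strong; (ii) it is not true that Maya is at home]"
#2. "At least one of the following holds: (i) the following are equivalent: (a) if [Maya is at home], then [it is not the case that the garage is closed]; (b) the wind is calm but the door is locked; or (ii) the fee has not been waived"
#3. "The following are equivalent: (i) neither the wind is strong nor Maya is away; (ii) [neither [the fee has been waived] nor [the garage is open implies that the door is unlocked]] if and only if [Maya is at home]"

3

Let G = "the wind is strong" (T), D = "Maya is at home" (F), M = "the garage is closed" (F), U = "the door is locked" (T), L = "the fee has been waived" (F).

#1: Formalization: ~(G nor ~D)

~D = ~F = T
G nor ~D = T nor T = F
~(G nor ~D) = ~F = T
So #1 is true.

#2: In symbols: ((D -> ~M) <-> (~G & U)) | ~L

~M = ~F = T
D -> ~M = F -> T = T
~G = ~T = F
~G & U = F & T = F
(D -> ~M) <-> (~G & U) = T <-> F = F
~L = ~F = T
((D -> ~M) <-> (~G & U)) | ~L = F | T = T
Hence #2 is true.

#3: Formalization: (G nor ~D) <-> ((L nor (~M -> ~U)) <-> D)

~D = ~F = T
G nor ~D = T nor T = F
~M = ~F = T
~U = ~T = F
~M -> ~U = T -> F = F
L nor (~M -> ~U) = F nor F = T
(L nor (~M -> ~U)) <-> D = T <-> F = F
(G nor ~D) <-> ((L nor (~M -> ~U)) <-> D) = F <-> F = T
So #3 is true.

Count: 3.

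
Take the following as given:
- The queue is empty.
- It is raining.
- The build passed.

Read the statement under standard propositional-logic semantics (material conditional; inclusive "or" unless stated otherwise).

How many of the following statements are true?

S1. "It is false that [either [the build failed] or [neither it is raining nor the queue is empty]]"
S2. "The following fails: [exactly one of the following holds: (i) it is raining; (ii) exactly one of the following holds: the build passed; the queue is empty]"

Let H = "the build passed" (T), G = "it is raining" (T), R = "the queue is empty" (T).

S1: In symbols: ¬(¬H ∨ (G ↓ R))

¬H = ¬T = F
G ↓ R = T ↓ T = F
¬H ∨ (G ↓ R) = F ∨ F = F
¬(¬H ∨ (G ↓ R)) = ¬F = T
Hence S1 is true.

S2: Parsed as ¬(G ⊕ (H ⊕ R))

H ⊕ R = T ⊕ T = F
G ⊕ (H ⊕ R) = T ⊕ F = T
¬(G ⊕ (H ⊕ R)) = ¬T = F
So S2 is false.

Count: 1.

1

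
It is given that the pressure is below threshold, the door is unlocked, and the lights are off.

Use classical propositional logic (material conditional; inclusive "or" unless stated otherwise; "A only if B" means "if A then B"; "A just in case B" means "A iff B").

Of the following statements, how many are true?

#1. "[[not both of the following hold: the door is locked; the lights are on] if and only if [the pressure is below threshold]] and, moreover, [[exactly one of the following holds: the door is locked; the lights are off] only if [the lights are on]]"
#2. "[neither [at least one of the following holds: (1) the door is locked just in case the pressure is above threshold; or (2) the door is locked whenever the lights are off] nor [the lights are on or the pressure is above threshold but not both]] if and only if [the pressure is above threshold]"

Let Q = "the door is locked" (F), R = "the lights are on" (F), P = "the pressure is above threshold" (F).

#1: This is ((Q ↑ R) ↔ ¬P) ∧ ((Q ⊕ ¬R) → R).

Q ↑ R = F ↑ F = T
¬P = ¬F = T
(Q ↑ R) ↔ ¬P = T ↔ T = T
¬R = ¬F = T
Q ⊕ ¬R = F ⊕ T = T
(Q ⊕ ¬R) → R = T → F = F
((Q ↑ R) ↔ ¬P) ∧ ((Q ⊕ ¬R) → R) = T ∧ F = F
Hence #1 is false.

#2: Parsed as (((Q ↔ P) ∨ (¬R → Q)) ↓ (R ⊕ P)) ↔ P

Q ↔ P = F ↔ F = T
¬R = ¬F = T
¬R → Q = T → F = F
(Q ↔ P) ∨ (¬R → Q) = T ∨ F = T
R ⊕ P = F ⊕ F = F
((Q ↔ P) ∨ (¬R → Q)) ↓ (R ⊕ P) = T ↓ F = F
(((Q ↔ P) ∨ (¬R → Q)) ↓ (R ⊕ P)) ↔ P = F ↔ F = T
Hence #2 is true.

1 of the 2 statements is true (#2).

1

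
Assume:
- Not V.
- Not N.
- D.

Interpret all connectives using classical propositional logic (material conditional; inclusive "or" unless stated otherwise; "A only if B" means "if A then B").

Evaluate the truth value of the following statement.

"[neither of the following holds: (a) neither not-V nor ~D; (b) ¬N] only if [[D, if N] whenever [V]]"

This is ((~V nor ~D) nor ~N) -> (V -> (N -> D)).

~V = ~F = T
~D = ~T = F
~V nor ~D = T nor F = F
~N = ~F = T
(~V nor ~D) nor ~N = F nor T = F
N -> D = F -> T = T
V -> (N -> D) = F -> T = T
((~V nor ~D) nor ~N) -> (V -> (N -> D)) = F -> T = T

The statement is true.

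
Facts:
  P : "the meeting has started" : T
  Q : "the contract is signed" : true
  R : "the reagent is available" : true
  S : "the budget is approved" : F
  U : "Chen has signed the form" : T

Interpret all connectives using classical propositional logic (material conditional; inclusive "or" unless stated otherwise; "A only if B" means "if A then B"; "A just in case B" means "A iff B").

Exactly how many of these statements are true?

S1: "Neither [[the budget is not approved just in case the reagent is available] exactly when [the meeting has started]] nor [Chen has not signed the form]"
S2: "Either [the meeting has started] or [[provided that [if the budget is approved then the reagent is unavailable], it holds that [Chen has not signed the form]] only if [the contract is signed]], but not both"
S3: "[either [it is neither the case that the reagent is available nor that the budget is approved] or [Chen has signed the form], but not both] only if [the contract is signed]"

S1: Parsed as ((~S <-> R) <-> P) nor ~U

~S = ~F = T
~S <-> R = T <-> T = T
(~S <-> R) <-> P = T <-> T = T
~U = ~T = F
((~S <-> R) <-> P) nor ~U = T nor F = F
Thus S1 is false.

S2: In symbols: P xor (((S -> ~R) -> ~U) -> Q)

~R = ~T = F
S -> ~R = F -> F = T
~U = ~T = F
(S -> ~R) -> ~U = T -> F = F
((S -> ~R) -> ~U) -> Q = F -> T = T
P xor (((S -> ~R) -> ~U) -> Q) = T xor T = F
Thus S2 is false.

S3: In symbols: ((R nor S) xor U) -> Q

R nor S = T nor F = F
(R nor S) xor U = F xor T = T
((R nor S) xor U) -> Q = T -> T = T
Hence S3 is true.

True statements: 1.

1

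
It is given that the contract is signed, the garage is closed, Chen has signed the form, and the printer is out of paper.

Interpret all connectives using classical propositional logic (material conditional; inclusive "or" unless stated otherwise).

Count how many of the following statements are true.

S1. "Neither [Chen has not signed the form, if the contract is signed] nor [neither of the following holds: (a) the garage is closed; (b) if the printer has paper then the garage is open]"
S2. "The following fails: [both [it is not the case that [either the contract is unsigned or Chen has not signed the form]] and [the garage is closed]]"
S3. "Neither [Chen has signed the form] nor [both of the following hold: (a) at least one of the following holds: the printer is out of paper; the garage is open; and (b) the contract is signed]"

Let P = "the contract is signed" (T), R = "Chen has signed the form" (T), Q = "the garage is closed" (T), S = "the printer has paper" (F).

S1: This is (P -> ~R) nor (Q nor (S -> ~Q)).

~R = ~T = F
P -> ~R = T -> F = F
~Q = ~T = F
S -> ~Q = F -> F = T
Q nor (S -> ~Q) = T nor T = F
(P -> ~R) nor (Q nor (S -> ~Q)) = F nor F = T
Thus S1 is true.

S2: Formalization: ~(~(~P | ~R) & Q)

~P = ~T = F
~R = ~T = F
~P | ~R = F | F = F
~(~P | ~R) = ~F = T
~(~P | ~R) & Q = T & T = T
~(~(~P | ~R) & Q) = ~T = F
So S2 is false.

S3: This is R nor ((~S | ~Q) & P).

~S = ~F = T
~Q = ~T = F
~S | ~Q = T | F = T
(~S | ~Q) & P = T & T = T
R nor ((~S | ~Q) & P) = T nor T = F
Thus S3 is false.

Count: 1.

1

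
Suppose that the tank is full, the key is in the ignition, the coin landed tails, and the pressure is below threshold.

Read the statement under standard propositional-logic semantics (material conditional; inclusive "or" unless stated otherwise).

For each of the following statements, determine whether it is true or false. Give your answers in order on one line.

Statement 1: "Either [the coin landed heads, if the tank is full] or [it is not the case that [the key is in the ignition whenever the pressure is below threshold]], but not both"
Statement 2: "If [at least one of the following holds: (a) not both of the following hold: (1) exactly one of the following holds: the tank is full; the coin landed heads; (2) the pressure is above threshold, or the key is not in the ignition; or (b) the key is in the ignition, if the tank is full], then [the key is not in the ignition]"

Let P = "the tank is full" (T), R = "the coin landed heads" (F), S = "the pressure is above threshold" (F), Q = "the key is in the ignition" (T).

Statement 1: This is (P → R) ⊕ ¬(¬S → Q).

P → R = T → F = F
¬S = ¬F = T
¬S → Q = T → T = T
¬(¬S → Q) = ¬T = F
(P → R) ⊕ ¬(¬S → Q) = F ⊕ F = F
Thus Statement 1 is false.

Statement 2: Parsed as (((P ⊕ R) ↑ (S ∨ ¬Q)) ∨ (P → Q)) → ¬Q

P ⊕ R = T ⊕ F = T
¬Q = ¬T = F
S ∨ ¬Q = F ∨ F = F
(P ⊕ R) ↑ (S ∨ ¬Q) = T ↑ F = T
P → Q = T → T = T
((P ⊕ R) ↑ (S ∨ ¬Q)) ∨ (P → Q) = T ∨ T = T
¬Q = ¬T = F
(((P ⊕ R) ↑ (S ∨ ¬Q)) ∨ (P → Q)) → ¬Q = T → F = F
So Statement 2 is false.

Statement 1 false; Statement 2 false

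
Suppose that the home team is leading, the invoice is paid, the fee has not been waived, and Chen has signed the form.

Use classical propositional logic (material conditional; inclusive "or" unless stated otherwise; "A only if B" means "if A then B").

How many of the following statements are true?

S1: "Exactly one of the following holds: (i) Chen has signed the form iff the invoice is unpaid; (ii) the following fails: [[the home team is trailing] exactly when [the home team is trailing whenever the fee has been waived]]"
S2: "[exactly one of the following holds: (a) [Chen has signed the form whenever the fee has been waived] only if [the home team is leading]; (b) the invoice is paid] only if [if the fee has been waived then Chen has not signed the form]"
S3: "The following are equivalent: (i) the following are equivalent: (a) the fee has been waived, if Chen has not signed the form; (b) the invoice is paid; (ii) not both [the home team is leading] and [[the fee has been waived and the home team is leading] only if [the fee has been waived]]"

Let S = "Chen has signed the form" (T), Q = "the invoice is paid" (T), P = "the home team is leading" (T), R = "the fee has been waived" (F).

S1: Formalization: (S <-> ~Q) xor ~(~P <-> (R -> ~P))

~Q = ~T = F
S <-> ~Q = T <-> F = F
~P = ~T = F
~P = ~T = F
R -> ~P = F -> F = T
~P <-> (R -> ~P) = F <-> T = F
~(~P <-> (R -> ~P)) = ~F = T
(S <-> ~Q) xor ~(~P <-> (R -> ~P)) = F xor T = T
Thus S1 is true.

S2: Formalization: (((R -> S) -> P) xor Q) -> (R -> ~S)

R -> S = F -> T = T
(R -> S) -> P = T -> T = T
((R -> S) -> P) xor Q = T xor T = F
~S = ~T = F
R -> ~S = F -> F = T
(((R -> S) -> P) xor Q) -> (R -> ~S) = F -> T = T
So S2 is true.

S3: Formalization: ((~S -> R) <-> Q) <-> (P nand ((R & P) -> R))

~S = ~T = F
~S -> R = F -> F = T
(~S -> R) <-> Q = T <-> T = T
R & P = F & T = F
(R & P) -> R = F -> F = T
P nand ((R & P) -> R) = T nand T = F
((~S -> R) <-> Q) <-> (P nand ((R & P) -> R)) = T <-> F = F
Hence S3 is false.

True statements: 2 (S1, S2).

2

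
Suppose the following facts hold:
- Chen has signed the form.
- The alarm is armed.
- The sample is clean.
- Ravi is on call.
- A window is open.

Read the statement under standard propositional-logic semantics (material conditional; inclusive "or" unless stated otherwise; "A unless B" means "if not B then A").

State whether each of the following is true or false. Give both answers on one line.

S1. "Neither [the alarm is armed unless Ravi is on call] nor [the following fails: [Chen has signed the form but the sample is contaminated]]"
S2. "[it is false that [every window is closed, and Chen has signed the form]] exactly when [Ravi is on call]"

S1 false, S2 true

Let Q = "the alarm is armed" (T), S = "Ravi is on call" (T), P = "Chen has signed the form" (T), R = "the sample is contaminated" (F), U = "a window is open" (T).

S1: This is (Q ∨ S) ↓ ¬(P ∧ R).

Q ∨ S = T ∨ T = T
P ∧ R = T ∧ F = F
¬(P ∧ R) = ¬F = T
(Q ∨ S) ↓ ¬(P ∧ R) = T ↓ T = F
So S1 is false.

S2: This is ¬(¬U ∧ P) ↔ S.

¬U = ¬T = F
¬U ∧ P = F ∧ T = F
¬(¬U ∧ P) = ¬F = T
¬(¬U ∧ P) ↔ S = T ↔ T = T
So S2 is true.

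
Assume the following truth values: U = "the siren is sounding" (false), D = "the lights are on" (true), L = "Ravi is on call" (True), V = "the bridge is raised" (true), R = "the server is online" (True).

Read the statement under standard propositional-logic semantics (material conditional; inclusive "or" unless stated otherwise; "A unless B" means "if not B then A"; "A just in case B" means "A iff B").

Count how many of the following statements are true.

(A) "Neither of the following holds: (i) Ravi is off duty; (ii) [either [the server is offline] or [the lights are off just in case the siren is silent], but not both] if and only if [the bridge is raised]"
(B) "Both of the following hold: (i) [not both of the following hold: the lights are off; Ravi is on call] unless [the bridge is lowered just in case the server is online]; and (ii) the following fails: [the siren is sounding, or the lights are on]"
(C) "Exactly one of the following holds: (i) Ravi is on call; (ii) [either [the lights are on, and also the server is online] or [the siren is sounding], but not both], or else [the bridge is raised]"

(A): Parsed as ~L nor ((~R xor (~D <-> ~U)) <-> V)

~L = ~T = F
~R = ~T = F
~D = ~T = F
~U = ~F = T
~D <-> ~U = F <-> T = F
~R xor (~D <-> ~U) = F xor F = F
(~R xor (~D <-> ~U)) <-> V = F <-> T = F
~L nor ((~R xor (~D <-> ~U)) <-> V) = F nor F = T
So (A) is true.

(B): Parsed as ((~D nand L) | (~V <-> R)) & ~(U | D)

~D = ~T = F
~D nand L = F nand T = T
~V = ~T = F
~V <-> R = F <-> T = F
(~D nand L) | (~V <-> R) = T | F = T
U | D = F | T = T
~(U | D) = ~T = F
((~D nand L) | (~V <-> R)) & ~(U | D) = T & F = F
So (B) is false.

(C): Formalization: L xor (((D & R) xor U) | V)

D & R = T & T = T
(D & R) xor U = T xor F = T
((D & R) xor U) | V = T | T = T
L xor (((D & R) xor U) | V) = T xor T = F
Hence (C) is false.

1 of the 3 statements is true.

1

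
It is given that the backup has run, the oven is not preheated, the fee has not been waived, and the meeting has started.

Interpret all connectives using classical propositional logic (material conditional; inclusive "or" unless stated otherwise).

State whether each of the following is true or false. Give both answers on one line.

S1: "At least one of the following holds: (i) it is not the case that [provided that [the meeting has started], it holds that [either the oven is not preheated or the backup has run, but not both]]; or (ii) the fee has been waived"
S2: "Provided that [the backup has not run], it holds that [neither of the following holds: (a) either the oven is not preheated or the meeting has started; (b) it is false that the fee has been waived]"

Let M = "the meeting has started" (T), U = "the oven is preheated" (F), N = "the backup has run" (T), V = "the fee has been waived" (F).

S1: Formalization: ¬(M → (¬U ⊕ N)) ∨ V

¬U = ¬F = T
¬U ⊕ N = T ⊕ T = F
M → (¬U ⊕ N) = T → F = F
¬(M → (¬U ⊕ N)) = ¬F = T
¬(M → (¬U ⊕ N)) ∨ V = T ∨ F = T
So S1 is true.

S2: Formalization: ¬N → ((¬U ∨ M) ↓ ¬V)

¬N = ¬T = F
¬U = ¬F = T
¬U ∨ M = T ∨ T = T
¬V = ¬F = T
(¬U ∨ M) ↓ ¬V = T ↓ T = F
¬N → ((¬U ∨ M) ↓ ¬V) = F → F = T
Hence S2 is true.

S1 true / S2 true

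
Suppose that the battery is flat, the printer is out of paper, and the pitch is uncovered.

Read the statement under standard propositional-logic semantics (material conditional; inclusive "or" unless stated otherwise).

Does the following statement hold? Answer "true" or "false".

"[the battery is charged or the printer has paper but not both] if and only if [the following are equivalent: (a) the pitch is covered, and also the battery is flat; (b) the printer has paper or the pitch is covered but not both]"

The statement is false.

Let P = "the battery is charged" (F), Q = "the printer has paper" (F), R = "the pitch is covered" (F).
In symbols: (P ⊕ Q) ↔ ((R ∧ ¬P) ↔ (Q ⊕ R))

P ⊕ Q = F ⊕ F = F
¬P = ¬F = T
R ∧ ¬P = F ∧ T = F
Q ⊕ R = F ⊕ F = F
(R ∧ ¬P) ↔ (Q ⊕ R) = F ↔ F = T
(P ⊕ Q) ↔ ((R ∧ ¬P) ↔ (Q ⊕ R)) = F ↔ T = F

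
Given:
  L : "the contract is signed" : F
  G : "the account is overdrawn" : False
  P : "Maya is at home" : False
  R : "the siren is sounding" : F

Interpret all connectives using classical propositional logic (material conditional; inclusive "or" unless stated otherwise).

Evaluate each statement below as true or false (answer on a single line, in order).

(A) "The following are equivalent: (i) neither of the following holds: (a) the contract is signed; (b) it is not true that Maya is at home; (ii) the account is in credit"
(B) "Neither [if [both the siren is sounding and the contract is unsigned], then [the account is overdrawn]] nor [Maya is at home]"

(A): This is (L ↓ ¬P) ↔ ¬G.

¬P = ¬F = T
L ↓ ¬P = F ↓ T = F
¬G = ¬F = T
(L ↓ ¬P) ↔ ¬G = F ↔ T = F
So (A) is false.

(B): In symbols: ((R ∧ ¬L) → G) ↓ P

¬L = ¬F = T
R ∧ ¬L = F ∧ T = F
(R ∧ ¬L) → G = F → F = T
((R ∧ ¬L) → G) ↓ P = T ↓ F = F
So (B) is false.

(A) False / (B) False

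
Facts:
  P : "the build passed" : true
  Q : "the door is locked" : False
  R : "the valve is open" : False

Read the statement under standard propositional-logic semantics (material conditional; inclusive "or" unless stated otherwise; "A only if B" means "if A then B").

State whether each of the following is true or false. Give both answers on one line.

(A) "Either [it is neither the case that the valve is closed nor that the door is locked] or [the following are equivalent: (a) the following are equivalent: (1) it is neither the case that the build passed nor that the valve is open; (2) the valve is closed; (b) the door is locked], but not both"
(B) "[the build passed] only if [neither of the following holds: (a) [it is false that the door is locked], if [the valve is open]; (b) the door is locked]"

(A): In symbols: (¬R ↓ Q) ⊕ (((P ↓ R) ↔ ¬R) ↔ Q)

¬R = ¬F = T
¬R ↓ Q = T ↓ F = F
P ↓ R = T ↓ F = F
¬R = ¬F = T
(P ↓ R) ↔ ¬R = F ↔ T = F
((P ↓ R) ↔ ¬R) ↔ Q = F ↔ F = T
(¬R ↓ Q) ⊕ (((P ↓ R) ↔ ¬R) ↔ Q) = F ⊕ T = T
Thus (A) is true.

(B): In symbols: P → ((R → ¬Q) ↓ Q)

¬Q = ¬F = T
R → ¬Q = F → T = T
(R → ¬Q) ↓ Q = T ↓ F = F
P → ((R → ¬Q) ↓ Q) = T → F = F
So (B) is false.

(A) True / (B) False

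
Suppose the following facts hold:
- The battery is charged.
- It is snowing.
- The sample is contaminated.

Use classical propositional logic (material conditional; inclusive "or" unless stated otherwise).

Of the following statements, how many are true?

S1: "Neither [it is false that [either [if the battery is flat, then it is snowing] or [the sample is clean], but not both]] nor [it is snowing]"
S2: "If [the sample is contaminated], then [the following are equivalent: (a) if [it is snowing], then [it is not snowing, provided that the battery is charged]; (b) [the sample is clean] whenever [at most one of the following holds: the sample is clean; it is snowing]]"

Let P = "the battery is charged" (True), Q = "it is snowing" (True), R = "the sample is contaminated" (True).

S1: Formalization: not ((not P -> Q) xor not R) nor Q

not P = not True = False
not P -> Q = False -> True = True
not R = not True = False
(not P -> Q) xor not R = True xor False = True
not ((not P -> Q) xor not R) = not True = False
not ((not P -> Q) xor not R) nor Q = False nor True = False
Hence S1 is false.

S2: Parsed as R -> ((Q -> (P -> not Q)) iff ((not R nand Q) -> not R))

not Q = not True = False
P -> not Q = True -> False = False
Q -> (P -> not Q) = True -> False = False
not R = not True = False
not R nand Q = False nand True = True
not R = not True = False
(not R nand Q) -> not R = True -> False = False
(Q -> (P -> not Q)) iff ((not R nand Q) -> not R) = False iff False = True
R -> ((Q -> (P -> not Q)) iff ((not R nand Q) -> not R)) = True -> True = True
Thus S2 is true.

Count: 1.

1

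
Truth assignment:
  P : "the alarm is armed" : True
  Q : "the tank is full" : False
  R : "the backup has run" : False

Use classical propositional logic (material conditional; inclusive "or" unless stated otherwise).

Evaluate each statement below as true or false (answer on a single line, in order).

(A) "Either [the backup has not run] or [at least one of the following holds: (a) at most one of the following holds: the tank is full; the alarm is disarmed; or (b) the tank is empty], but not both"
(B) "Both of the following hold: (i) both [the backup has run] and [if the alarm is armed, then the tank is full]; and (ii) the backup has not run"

(A) F / (B) F

(A): Parsed as ¬R ⊕ ((Q ↑ ¬P) ∨ ¬Q)

¬R = ¬F = T
¬P = ¬T = F
Q ↑ ¬P = F ↑ F = T
¬Q = ¬F = T
(Q ↑ ¬P) ∨ ¬Q = T ∨ T = T
¬R ⊕ ((Q ↑ ¬P) ∨ ¬Q) = T ⊕ T = F
Thus (A) is false.

(B): Parsed as (R ∧ (P → Q)) ∧ ¬R

P → Q = T → F = F
R ∧ (P → Q) = F ∧ F = F
¬R = ¬F = T
(R ∧ (P → Q)) ∧ ¬R = F ∧ T = F
Thus (B) is false.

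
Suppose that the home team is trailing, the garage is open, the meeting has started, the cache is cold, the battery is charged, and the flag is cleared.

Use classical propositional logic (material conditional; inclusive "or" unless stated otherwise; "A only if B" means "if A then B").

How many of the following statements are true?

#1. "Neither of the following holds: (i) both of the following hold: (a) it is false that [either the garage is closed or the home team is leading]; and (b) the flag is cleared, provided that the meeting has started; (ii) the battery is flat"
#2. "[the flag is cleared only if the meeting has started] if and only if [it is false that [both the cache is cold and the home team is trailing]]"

0

Let N = "the garage is closed" (F), S = "the home team is leading" (F), D = "the meeting has started" (T), U = "the flag is set" (F), W = "the battery is charged" (T), R = "the cache is warm" (F).

#1: Formalization: (~(N | S) & (D -> ~U)) nor ~W

N | S = F | F = F
~(N | S) = ~F = T
~U = ~F = T
D -> ~U = T -> T = T
~(N | S) & (D -> ~U) = T & T = T
~W = ~T = F
(~(N | S) & (D -> ~U)) nor ~W = T nor F = F
Hence #1 is false.

#2: Formalization: (~U -> D) <-> ~(~R & ~S)

~U = ~F = T
~U -> D = T -> T = T
~R = ~F = T
~S = ~F = T
~R & ~S = T & T = T
~(~R & ~S) = ~T = F
(~U -> D) <-> ~(~R & ~S) = T <-> F = F
Hence #2 is false.

0 of the 2 statements are true (none).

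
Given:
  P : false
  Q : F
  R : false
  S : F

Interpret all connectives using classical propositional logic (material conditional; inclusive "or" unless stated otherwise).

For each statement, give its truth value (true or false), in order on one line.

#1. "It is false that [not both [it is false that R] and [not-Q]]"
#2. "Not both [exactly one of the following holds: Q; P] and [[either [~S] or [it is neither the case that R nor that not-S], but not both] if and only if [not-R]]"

#1: Formalization: ~(~R nand ~Q)

~R = ~F = T
~Q = ~F = T
~R nand ~Q = T nand T = F
~(~R nand ~Q) = ~F = T
Thus #1 is true.

#2: Formalization: (Q xor P) nand ((~S xor (R nor ~S)) <-> ~R)

Q xor P = F xor F = F
~S = ~F = T
~S = ~F = T
R nor ~S = F nor T = F
~S xor (R nor ~S) = T xor F = T
~R = ~F = T
(~S xor (R nor ~S)) <-> ~R = T <-> T = T
(Q xor P) nand ((~S xor (R nor ~S)) <-> ~R) = F nand T = T
Hence #2 is true.

#1 true, #2 true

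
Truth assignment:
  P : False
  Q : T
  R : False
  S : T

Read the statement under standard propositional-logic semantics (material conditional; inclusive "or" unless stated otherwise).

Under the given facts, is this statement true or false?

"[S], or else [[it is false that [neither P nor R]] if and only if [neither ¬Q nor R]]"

The statement is true.

Parsed as S ∨ (¬(P ↓ R) ↔ (¬Q ↓ R))

P ↓ R = F ↓ F = T
¬(P ↓ R) = ¬T = F
¬Q = ¬T = F
¬Q ↓ R = F ↓ F = T
¬(P ↓ R) ↔ (¬Q ↓ R) = F ↔ T = F
S ∨ (¬(P ↓ R) ↔ (¬Q ↓ R)) = T ∨ F = T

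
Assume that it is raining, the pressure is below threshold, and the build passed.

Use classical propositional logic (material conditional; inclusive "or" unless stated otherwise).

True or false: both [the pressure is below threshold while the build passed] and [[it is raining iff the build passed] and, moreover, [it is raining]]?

True.

Let L = "the pressure is above threshold" (F), P = "the build passed" (T), M = "it is raining" (T).
This is (~L & P) & ((M <-> P) & M).

~L = ~F = T
~L & P = T & T = T
M <-> P = T <-> T = T
(M <-> P) & M = T & T = T
(~L & P) & ((M <-> P) & M) = T & T = T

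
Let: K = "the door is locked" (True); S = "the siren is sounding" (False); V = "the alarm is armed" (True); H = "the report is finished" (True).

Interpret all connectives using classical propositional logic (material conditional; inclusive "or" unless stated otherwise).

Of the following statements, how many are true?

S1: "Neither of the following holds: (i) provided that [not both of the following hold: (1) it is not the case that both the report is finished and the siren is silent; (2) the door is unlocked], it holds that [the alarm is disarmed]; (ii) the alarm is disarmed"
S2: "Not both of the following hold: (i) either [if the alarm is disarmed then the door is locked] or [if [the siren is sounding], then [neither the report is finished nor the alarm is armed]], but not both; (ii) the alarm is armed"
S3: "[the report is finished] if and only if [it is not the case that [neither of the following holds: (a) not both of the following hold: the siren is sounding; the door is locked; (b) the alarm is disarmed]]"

3

S1: This is (((H nand ~S) nand ~K) -> ~V) nor ~V.

~S = ~F = T
H nand ~S = T nand T = F
~K = ~T = F
(H nand ~S) nand ~K = F nand F = T
~V = ~T = F
((H nand ~S) nand ~K) -> ~V = T -> F = F
~V = ~T = F
(((H nand ~S) nand ~K) -> ~V) nor ~V = F nor F = T
So S1 is true.

S2: Formalization: ((~V -> K) xor (S -> (H nor V))) nand V

~V = ~T = F
~V -> K = F -> T = T
H nor V = T nor T = F
S -> (H nor V) = F -> F = T
(~V -> K) xor (S -> (H nor V)) = T xor T = F
((~V -> K) xor (S -> (H nor V))) nand V = F nand T = T
Thus S2 is true.

S3: Formalization: H <-> ~((S nand K) nor ~V)

S nand K = F nand T = T
~V = ~T = F
(S nand K) nor ~V = T nor F = F
~((S nand K) nor ~V) = ~F = T
H <-> ~((S nand K) nor ~V) = T <-> T = T
So S3 is true.

3 of the 3 statements are true.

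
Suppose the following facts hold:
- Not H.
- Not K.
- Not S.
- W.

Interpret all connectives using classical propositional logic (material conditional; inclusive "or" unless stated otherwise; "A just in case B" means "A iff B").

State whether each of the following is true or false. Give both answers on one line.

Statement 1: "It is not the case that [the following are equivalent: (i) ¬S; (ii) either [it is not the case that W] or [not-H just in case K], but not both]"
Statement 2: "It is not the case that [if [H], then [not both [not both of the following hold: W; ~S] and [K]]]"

Statement 1 T / Statement 2 F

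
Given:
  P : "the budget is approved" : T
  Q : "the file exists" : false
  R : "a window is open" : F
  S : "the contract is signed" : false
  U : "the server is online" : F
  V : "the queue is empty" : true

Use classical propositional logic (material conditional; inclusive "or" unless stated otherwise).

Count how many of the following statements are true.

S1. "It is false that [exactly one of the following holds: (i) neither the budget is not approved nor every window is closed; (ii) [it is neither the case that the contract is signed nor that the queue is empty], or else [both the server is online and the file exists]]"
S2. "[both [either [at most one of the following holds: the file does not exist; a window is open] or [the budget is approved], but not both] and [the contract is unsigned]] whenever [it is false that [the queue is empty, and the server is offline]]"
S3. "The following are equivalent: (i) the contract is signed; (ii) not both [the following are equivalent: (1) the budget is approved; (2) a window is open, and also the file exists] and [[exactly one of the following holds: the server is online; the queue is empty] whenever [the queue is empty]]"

2

S1: This is ¬((¬P ↓ ¬R) ⊕ ((S ↓ V) ∨ (U ∧ Q))).

¬P = ¬T = F
¬R = ¬F = T
¬P ↓ ¬R = F ↓ T = F
S ↓ V = F ↓ T = F
U ∧ Q = F ∧ F = F
(S ↓ V) ∨ (U ∧ Q) = F ∨ F = F
(¬P ↓ ¬R) ⊕ ((S ↓ V) ∨ (U ∧ Q)) = F ⊕ F = F
¬((¬P ↓ ¬R) ⊕ ((S ↓ V) ∨ (U ∧ Q))) = ¬F = T
Thus S1 is true.

S2: In symbols: ¬(V ∧ ¬U) → (((¬Q ↑ R) ⊕ P) ∧ ¬S)

¬U = ¬F = T
V ∧ ¬U = T ∧ T = T
¬(V ∧ ¬U) = ¬T = F
¬Q = ¬F = T
¬Q ↑ R = T ↑ F = T
(¬Q ↑ R) ⊕ P = T ⊕ T = F
¬S = ¬F = T
((¬Q ↑ R) ⊕ P) ∧ ¬S = F ∧ T = F
¬(V ∧ ¬U) → (((¬Q ↑ R) ⊕ P) ∧ ¬S) = F → F = T
So S2 is true.

S3: This is S ↔ ((P ↔ (R ∧ Q)) ↑ (V → (U ⊕ V))).

R ∧ Q = F ∧ F = F
P ↔ (R ∧ Q) = T ↔ F = F
U ⊕ V = F ⊕ T = T
V → (U ⊕ V) = T → T = T
(P ↔ (R ∧ Q)) ↑ (V → (U ⊕ V)) = F ↑ T = T
S ↔ ((P ↔ (R ∧ Q)) ↑ (V → (U ⊕ V))) = F ↔ T = F
Hence S3 is false.

2 of the 3 statements are true (S1, S2).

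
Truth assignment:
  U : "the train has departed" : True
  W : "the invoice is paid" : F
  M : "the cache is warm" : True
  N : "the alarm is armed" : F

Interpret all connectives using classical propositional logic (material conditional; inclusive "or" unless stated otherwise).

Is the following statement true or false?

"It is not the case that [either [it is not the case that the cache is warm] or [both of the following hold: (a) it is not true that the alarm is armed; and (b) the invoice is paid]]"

Values: M=True, N=False, W=False.
This is not (not M or (not N and W)).

not M = not True = False
not N = not False = True
not N and W = True and False = False
not M or (not N and W) = False or False = False
not (not M or (not N and W)) = not False = True

True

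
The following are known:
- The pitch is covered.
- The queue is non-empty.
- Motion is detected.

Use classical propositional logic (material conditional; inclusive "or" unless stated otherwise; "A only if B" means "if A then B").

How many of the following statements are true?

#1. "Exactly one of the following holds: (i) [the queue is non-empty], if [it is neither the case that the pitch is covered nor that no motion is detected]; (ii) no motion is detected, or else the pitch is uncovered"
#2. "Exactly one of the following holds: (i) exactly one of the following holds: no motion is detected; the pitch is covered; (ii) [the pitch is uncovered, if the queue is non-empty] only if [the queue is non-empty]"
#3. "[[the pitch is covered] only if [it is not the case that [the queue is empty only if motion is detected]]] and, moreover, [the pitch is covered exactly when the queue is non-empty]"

Let P = "the pitch is covered" (True), R = "motion is detected" (True), Q = "the queue is empty" (False).

#1: In symbols: ((P nor not R) -> not Q) xor (not R or not P)

not R = not True = False
P nor not R = True nor False = False
not Q = not False = True
(P nor not R) -> not Q = False -> True = True
not R = not True = False
not P = not True = False
not R or not P = False or False = False
((P nor not R) -> not Q) xor (not R or not P) = True xor False = True
Thus #1 is true.

#2: In symbols: (not R xor P) xor ((not Q -> not P) -> not Q)

not R = not True = False
not R xor P = False xor True = True
not Q = not False = True
not P = not True = False
not Q -> not P = True -> False = False
not Q = not False = True
(not Q -> not P) -> not Q = False -> True = True
(not R xor P) xor ((not Q -> not P) -> not Q) = True xor True = False
Thus #2 is false.

#3: Formalization: (P -> not (Q -> R)) and (P iff not Q)

Q -> R = False -> True = True
not (Q -> R) = not True = False
P -> not (Q -> R) = True -> False = False
not Q = not False = True
P iff not Q = True iff True = True
(P -> not (Q -> R)) and (P iff not Q) = False and True = False
So #3 is false.

True statements: 1 (#1).

1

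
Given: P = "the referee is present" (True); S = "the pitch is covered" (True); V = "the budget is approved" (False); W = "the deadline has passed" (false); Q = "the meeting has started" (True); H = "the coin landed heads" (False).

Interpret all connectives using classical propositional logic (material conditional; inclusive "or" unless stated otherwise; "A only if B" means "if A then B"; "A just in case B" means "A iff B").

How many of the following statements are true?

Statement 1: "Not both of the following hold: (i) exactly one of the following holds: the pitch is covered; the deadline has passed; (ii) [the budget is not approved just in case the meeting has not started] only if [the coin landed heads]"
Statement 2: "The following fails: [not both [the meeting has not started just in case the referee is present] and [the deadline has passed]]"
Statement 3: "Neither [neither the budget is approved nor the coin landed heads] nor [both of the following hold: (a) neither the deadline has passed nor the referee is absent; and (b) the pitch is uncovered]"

0

Statement 1: This is (S xor W) nand ((~V <-> ~Q) -> H).

S xor W = T xor F = T
~V = ~F = T
~Q = ~T = F
~V <-> ~Q = T <-> F = F
(~V <-> ~Q) -> H = F -> F = T
(S xor W) nand ((~V <-> ~Q) -> H) = T nand T = F
So Statement 1 is false.

Statement 2: This is ~((~Q <-> P) nand W).

~Q = ~T = F
~Q <-> P = F <-> T = F
(~Q <-> P) nand W = F nand F = T
~((~Q <-> P) nand W) = ~T = F
So Statement 2 is false.

Statement 3: In symbols: (V nor H) nor ((W nor ~P) & ~S)

V nor H = F nor F = T
~P = ~T = F
W nor ~P = F nor F = T
~S = ~T = F
(W nor ~P) & ~S = T & F = F
(V nor H) nor ((W nor ~P) & ~S) = T nor F = F
Hence Statement 3 is false.

True statements: 0 (none).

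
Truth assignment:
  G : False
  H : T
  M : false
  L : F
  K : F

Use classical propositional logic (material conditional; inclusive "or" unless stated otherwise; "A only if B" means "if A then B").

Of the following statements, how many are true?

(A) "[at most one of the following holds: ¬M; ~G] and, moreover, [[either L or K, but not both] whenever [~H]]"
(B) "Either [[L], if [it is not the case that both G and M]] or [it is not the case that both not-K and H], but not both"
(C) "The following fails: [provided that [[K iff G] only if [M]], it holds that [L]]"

0

(A): In symbols: (¬M ↑ ¬G) ∧ (¬H → (L ⊕ K))

¬M = ¬F = T
¬G = ¬F = T
¬M ↑ ¬G = T ↑ T = F
¬H = ¬T = F
L ⊕ K = F ⊕ F = F
¬H → (L ⊕ K) = F → F = T
(¬M ↑ ¬G) ∧ (¬H → (L ⊕ K)) = F ∧ T = F
Thus (A) is false.

(B): This is ((G ↑ M) → L) ⊕ (¬K ↑ H).

G ↑ M = F ↑ F = T
(G ↑ M) → L = T → F = F
¬K = ¬F = T
¬K ↑ H = T ↑ T = F
((G ↑ M) → L) ⊕ (¬K ↑ H) = F ⊕ F = F
Thus (B) is false.

(C): Formalization: ¬(((K ↔ G) → M) → L)

K ↔ G = F ↔ F = T
(K ↔ G) → M = T → F = F
((K ↔ G) → M) → L = F → F = T
¬(((K ↔ G) → M) → L) = ¬T = F
Thus (C) is false.

Count: 0.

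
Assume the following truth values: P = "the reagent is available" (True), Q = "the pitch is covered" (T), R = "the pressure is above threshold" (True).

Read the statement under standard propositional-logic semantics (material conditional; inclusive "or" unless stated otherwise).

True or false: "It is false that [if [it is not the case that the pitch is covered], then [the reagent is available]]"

The statement is false.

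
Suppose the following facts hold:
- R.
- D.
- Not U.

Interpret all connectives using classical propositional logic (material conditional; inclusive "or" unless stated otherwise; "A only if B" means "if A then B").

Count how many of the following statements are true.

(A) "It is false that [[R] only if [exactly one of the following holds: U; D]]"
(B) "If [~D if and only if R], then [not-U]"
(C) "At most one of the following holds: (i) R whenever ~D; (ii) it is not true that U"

1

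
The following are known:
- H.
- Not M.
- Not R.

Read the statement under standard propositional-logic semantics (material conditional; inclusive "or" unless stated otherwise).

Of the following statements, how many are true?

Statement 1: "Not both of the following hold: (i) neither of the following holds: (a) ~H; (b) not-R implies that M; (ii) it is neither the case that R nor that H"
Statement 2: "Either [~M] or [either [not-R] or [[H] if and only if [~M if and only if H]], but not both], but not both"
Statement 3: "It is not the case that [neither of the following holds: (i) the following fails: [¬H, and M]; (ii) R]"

3

Statement 1: This is (~H nor (~R -> M)) nand (R nor H).

~H = ~T = F
~R = ~F = T
~R -> M = T -> F = F
~H nor (~R -> M) = F nor F = T
R nor H = F nor T = F
(~H nor (~R -> M)) nand (R nor H) = T nand F = T
Thus Statement 1 is true.

Statement 2: Parsed as ~M xor (~R xor (H <-> (~M <-> H)))

~M = ~F = T
~R = ~F = T
~M = ~F = T
~M <-> H = T <-> T = T
H <-> (~M <-> H) = T <-> T = T
~R xor (H <-> (~M <-> H)) = T xor T = F
~M xor (~R xor (H <-> (~M <-> H))) = T xor F = T
So Statement 2 is true.

Statement 3: This is ~(~(~H & M) nor R).

~H = ~T = F
~H & M = F & F = F
~(~H & M) = ~F = T
~(~H & M) nor R = T nor F = F
~(~(~H & M) nor R) = ~F = T
Hence Statement 3 is true.

3 of the 3 statements are true.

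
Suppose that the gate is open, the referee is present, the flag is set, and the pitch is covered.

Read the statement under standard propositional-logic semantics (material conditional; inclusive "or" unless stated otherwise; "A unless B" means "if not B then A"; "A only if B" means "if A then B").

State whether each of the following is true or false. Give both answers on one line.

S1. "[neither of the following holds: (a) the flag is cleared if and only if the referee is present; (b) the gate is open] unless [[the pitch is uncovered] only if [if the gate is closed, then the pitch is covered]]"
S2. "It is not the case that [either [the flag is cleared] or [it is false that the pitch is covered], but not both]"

S1 T / S2 T

Let R = "the flag is set" (T), V = "the referee is present" (T), M = "the gate is open" (T), G = "the pitch is covered" (T).

S1: In symbols: ((~R <-> V) nor M) | (~G -> (~M -> G))

~R = ~T = F
~R <-> V = F <-> T = F
(~R <-> V) nor M = F nor T = F
~G = ~T = F
~M = ~T = F
~M -> G = F -> T = T
~G -> (~M -> G) = F -> T = T
((~R <-> V) nor M) | (~G -> (~M -> G)) = F | T = T
Hence S1 is true.

S2: Formalization: ~(~R xor ~G)

~R = ~T = F
~G = ~T = F
~R xor ~G = F xor F = F
~(~R xor ~G) = ~F = T
Thus S2 is true.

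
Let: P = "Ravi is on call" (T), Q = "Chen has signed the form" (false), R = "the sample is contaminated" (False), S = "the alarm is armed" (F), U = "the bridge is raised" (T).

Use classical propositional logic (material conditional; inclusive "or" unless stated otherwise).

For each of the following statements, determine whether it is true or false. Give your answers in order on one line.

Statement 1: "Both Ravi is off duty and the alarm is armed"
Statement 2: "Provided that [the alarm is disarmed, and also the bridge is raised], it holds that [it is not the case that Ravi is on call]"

Statement 1: Formalization: ¬P ∧ S

¬P = ¬T = F
¬P ∧ S = F ∧ F = F
Thus Statement 1 is false.

Statement 2: This is (¬S ∧ U) → ¬P.

¬S = ¬F = T
¬S ∧ U = T ∧ T = T
¬P = ¬T = F
(¬S ∧ U) → ¬P = T → F = F
So Statement 2 is false.

Statement 1 false, Statement 2 false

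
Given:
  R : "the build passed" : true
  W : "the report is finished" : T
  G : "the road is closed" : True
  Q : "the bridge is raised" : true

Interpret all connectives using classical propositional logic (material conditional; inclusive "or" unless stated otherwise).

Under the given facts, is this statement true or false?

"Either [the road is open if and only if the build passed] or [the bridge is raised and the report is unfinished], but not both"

The statement is false.

Values: G=T, R=T, Q=T, W=T.
In symbols: (¬G ↔ R) ⊕ (Q ∧ ¬W)

¬G = ¬T = F
¬G ↔ R = F ↔ T = F
¬W = ¬T = F
Q ∧ ¬W = T ∧ F = F
(¬G ↔ R) ⊕ (Q ∧ ¬W) = F ⊕ F = F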